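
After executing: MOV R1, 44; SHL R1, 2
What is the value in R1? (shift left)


Register state trace:
  MOV R1, 44  → R1 = 44
  SHL R1, 2  → R1 = 44 << 2 = 44 * 2^2 = 176
Final: R1 = 176

176


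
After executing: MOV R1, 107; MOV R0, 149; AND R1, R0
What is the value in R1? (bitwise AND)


Register state trace:
  MOV R1, 107  → R1 = 107 (0b01101011)
  MOV R0, 149  → R0 = 149 (0b10010101)
  AND R1, R0  → R1 = 107 AND 149 = 1 (0b00000001)
Final: R1 = 1

1


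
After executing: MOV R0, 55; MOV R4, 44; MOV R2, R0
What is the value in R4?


Register state trace:
  MOV R0, 55  → R0 = 55
  MOV R4, 44  → R4 = 44
  MOV R2, R0  → R2 = 55
Final: R4 = 44

44


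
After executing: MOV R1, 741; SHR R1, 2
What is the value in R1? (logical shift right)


Register state trace:
  MOV R1, 741  → R1 = 741
  SHR R1, 2  → R1 = 741 >> 2 = 741 // 2^2 = 185
Final: R1 = 185

185


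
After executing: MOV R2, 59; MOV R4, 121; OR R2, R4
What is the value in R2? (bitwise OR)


Register state trace:
  MOV R2, 59  → R2 = 59 (0b00111011)
  MOV R4, 121  → R4 = 121 (0b01111001)
  OR R2, R4   → R2 = 59 OR 121 = 123 (0b01111011)
Final: R2 = 123

123


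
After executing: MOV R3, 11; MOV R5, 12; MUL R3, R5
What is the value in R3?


Register state trace:
  MOV R3, 11  → R3 = 11
  MOV R5, 12  → R5 = 12
  MUL R3, R5  → R3 = 11 * 12 = 132
Final: R3 = 132

132


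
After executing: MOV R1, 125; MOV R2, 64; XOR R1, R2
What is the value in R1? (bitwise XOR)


Register state trace:
  MOV R1, 125  → R1 = 125 (0b01111101)
  MOV R2, 64  → R2 = 64 (0b01000000)
  XOR R1, R2  → R1 = 125 XOR 64 = 61 (0b00111101)
Final: R1 = 61

61


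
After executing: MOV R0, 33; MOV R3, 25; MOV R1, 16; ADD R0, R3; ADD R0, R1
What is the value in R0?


Register state trace:
  MOV R0, 33  → R0 = 33
  MOV R3, 25  → R3 = 25
  MOV R1, 16  → R1 = 16
  ADD R0, R3  → R0 = 33 + 25 = 58
  ADD R0, R1  → R0 = 58 + 16 = 74
Final: R0 = 74

74


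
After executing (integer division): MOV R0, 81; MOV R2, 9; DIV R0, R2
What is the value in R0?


Register state trace:
  MOV R0, 81  → R0 = 81
  MOV R2, 9  → R2 = 9
  DIV R0, R2  → R0 = 81 // 9 = 9
Final: R0 = 9

9


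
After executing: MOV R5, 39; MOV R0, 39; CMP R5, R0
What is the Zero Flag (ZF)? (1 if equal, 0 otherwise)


Register state trace:
  MOV R5, 39  → R5 = 39
  MOV R0, 39  → R0 = 39
  CMP R5, R0  → computes 39 - 39 = 0
  Result is zero, so values are equal
ZF = 1

1


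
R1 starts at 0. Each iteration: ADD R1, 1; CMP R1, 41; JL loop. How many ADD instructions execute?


Loop trace (R1 starts at 0, target 41, step 1):
  ADD #1: R1 = 0 + 1 = 1  → 1 < 41, loop
  ADD #2: R1 = 1 + 1 = 2  → 2 < 41, loop
  ADD #3: R1 = 2 + 1 = 3  → 3 < 41, loop
  ADD #4: R1 = 3 + 1 = 4  → 4 < 41, loop
  ADD #5: R1 = 4 + 1 = 5  → 5 < 41, loop
  ADD #6: R1 = 5 + 1 = 6  → 6 < 41, loop
  ADD #7: R1 = 6 + 1 = 7  → 7 < 41, loop
  ADD #8: R1 = 7 + 1 = 8  → 8 < 41, loop
  ADD #9: R1 = 8 + 1 = 9  → 9 < 41, loop
  ADD #10: R1 = 9 + 1 = 10  → 10 < 41, loop
  ADD #11: R1 = 10 + 1 = 11  → 11 < 41, loop
  ADD #12: R1 = 11 + 1 = 12  → 12 < 41, loop
  ADD #13: R1 = 12 + 1 = 13  → 13 < 41, loop
  ADD #14: R1 = 13 + 1 = 14  → 14 < 41, loop
  ADD #15: R1 = 14 + 1 = 15  → 15 < 41, loop
  ADD #16: R1 = 15 + 1 = 16  → 16 < 41, loop
  ADD #17: R1 = 16 + 1 = 17  → 17 < 41, loop
  ADD #18: R1 = 17 + 1 = 18  → 18 < 41, loop
  ADD #19: R1 = 18 + 1 = 19  → 19 < 41, loop
  ADD #20: R1 = 19 + 1 = 20  → 20 < 41, loop
  ADD #21: R1 = 20 + 1 = 21  → 21 < 41, loop
  ADD #22: R1 = 21 + 1 = 22  → 22 < 41, loop
  ADD #23: R1 = 22 + 1 = 23  → 23 < 41, loop
  ADD #24: R1 = 23 + 1 = 24  → 24 < 41, loop
  ADD #25: R1 = 24 + 1 = 25  → 25 < 41, loop
  ADD #26: R1 = 25 + 1 = 26  → 26 < 41, loop
  ADD #27: R1 = 26 + 1 = 27  → 27 < 41, loop
  ADD #28: R1 = 27 + 1 = 28  → 28 < 41, loop
  ADD #29: R1 = 28 + 1 = 29  → 29 < 41, loop
  ADD #30: R1 = 29 + 1 = 30  → 30 < 41, loop
  ADD #31: R1 = 30 + 1 = 31  → 31 < 41, loop
  ADD #32: R1 = 31 + 1 = 32  → 32 < 41, loop
  ADD #33: R1 = 32 + 1 = 33  → 33 < 41, loop
  ADD #34: R1 = 33 + 1 = 34  → 34 < 41, loop
  ADD #35: R1 = 34 + 1 = 35  → 35 < 41, loop
  ADD #36: R1 = 35 + 1 = 36  → 36 < 41, loop
  ADD #37: R1 = 36 + 1 = 37  → 37 < 41, loop
  ADD #38: R1 = 37 + 1 = 38  → 38 < 41, loop
  ADD #39: R1 = 38 + 1 = 39  → 39 < 41, loop
  ADD #40: R1 = 39 + 1 = 40  → 40 < 41, loop
  ADD #41: R1 = 40 + 1 = 41  → 41 >= 41, exit
Total ADD instructions: 41

41


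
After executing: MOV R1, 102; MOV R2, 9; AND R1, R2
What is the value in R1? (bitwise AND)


Register state trace:
  MOV R1, 102  → R1 = 102 (0b01100110)
  MOV R2, 9  → R2 = 9 (0b00001001)
  AND R1, R2  → R1 = 102 AND 9 = 0 (0b00000000)
Final: R1 = 0

0


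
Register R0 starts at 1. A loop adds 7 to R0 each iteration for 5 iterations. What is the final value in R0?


Starting value: R0 = 1
  Iter 1: R0 = 1 + 7 = 8
  Iter 2: R0 = 8 + 7 = 15
  Iter 3: R0 = 15 + 7 = 22
  Iter 4: R0 = 22 + 7 = 29
  Iter 5: R0 = 29 + 7 = 36
Final: R0 = 36

36


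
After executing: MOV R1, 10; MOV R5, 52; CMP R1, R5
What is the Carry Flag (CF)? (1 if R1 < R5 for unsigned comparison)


Register state trace:
  MOV R1, 10  → R1 = 10
  MOV R5, 52  → R5 = 52
  CMP R1, R5  → unsigned 10 - 52: borrow occurs
  10 < 52, so CF = 1
CF = 1

1


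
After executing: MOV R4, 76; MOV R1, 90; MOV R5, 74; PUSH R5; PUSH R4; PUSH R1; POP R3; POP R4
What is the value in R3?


Stack trace (top is rightmost):
  MOV R4, 76  → R4 = 76
  MOV R1, 90  → R1 = 90
  MOV R5, 74  → R5 = 74
  PUSH R5  → stack: [74]
  PUSH R4  → stack: [74, 76]
  PUSH R1  → stack: [74, 76, 90]
  POP R3  → R3 = 90, stack: [74, 76]
  POP R4  → R4 = 76, stack: [74]
Final: R3 = 90

90


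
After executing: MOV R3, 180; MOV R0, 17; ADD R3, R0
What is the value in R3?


Register state trace:
  MOV R3, 180  → R3 = 180
  MOV R0, 17  → R0 = 17
  ADD R3, R0  → R3 = 180 + 17 = 197
Final: R3 = 197

197


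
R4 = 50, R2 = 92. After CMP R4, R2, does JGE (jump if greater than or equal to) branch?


Trace:
  R4 = 50, R2 = 92
  CMP R4, R2  → compares 50 vs 92
  JGE checks: is 50 greater than or equal to 92?
  50 < 92, so condition is false
Branch taken: No

No


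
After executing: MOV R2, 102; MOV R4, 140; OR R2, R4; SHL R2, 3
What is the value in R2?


Register state trace:
  MOV R2, 102  → R2 = 102 (0b01100110)
  MOV R4, 140  → R4 = 140 (0b10001100)
  OR R2, R4  → R2 = 102 OR 140 = 238 (0b11101110)
  SHL R2, 3  → R2 = 238 << 3 = 1904
Final: R2 = 1904

1904


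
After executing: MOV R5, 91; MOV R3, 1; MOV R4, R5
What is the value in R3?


Register state trace:
  MOV R5, 91  → R5 = 91
  MOV R3, 1  → R3 = 1
  MOV R4, R5  → R4 = 91
Final: R3 = 1

1


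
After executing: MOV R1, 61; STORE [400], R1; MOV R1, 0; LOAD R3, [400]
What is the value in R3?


Register and memory trace:
  MOV R1, 61  → R1 = 61
  STORE [400], R1  → mem[400] = 61
  MOV R1, 0  → R1 = 0
  LOAD R3, [400]  → R3 = mem[400] = 61
Final: R3 = 61

61


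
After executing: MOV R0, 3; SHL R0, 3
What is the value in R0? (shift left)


Register state trace:
  MOV R0, 3  → R0 = 3
  SHL R0, 3  → R0 = 3 << 3 = 3 * 2^3 = 24
Final: R0 = 24

24


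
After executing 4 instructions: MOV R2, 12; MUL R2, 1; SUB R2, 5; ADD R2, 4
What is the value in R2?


Register state trace:
  MOV R2, 12  → R2 = 12
  MUL R2, 1  → R2 = 12 * 1 = 12
  SUB R2, 5  → R2 = 12 - 5 = 7
  ADD R2, 4  → R2 = 7 + 4 = 11
Final: R2 = 11

11


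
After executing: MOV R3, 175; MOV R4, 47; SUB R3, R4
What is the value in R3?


Register state trace:
  MOV R3, 175  → R3 = 175
  MOV R4, 47  → R4 = 47
  SUB R3, R4  → R3 = 175 - 47 = 128
Final: R3 = 128

128


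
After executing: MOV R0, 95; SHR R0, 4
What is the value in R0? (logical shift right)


Register state trace:
  MOV R0, 95  → R0 = 95
  SHR R0, 4  → R0 = 95 >> 4 = 95 // 2^4 = 5
Final: R0 = 5

5


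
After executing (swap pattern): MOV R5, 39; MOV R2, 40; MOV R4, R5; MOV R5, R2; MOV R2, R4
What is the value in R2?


Register state trace (swap pattern):
  MOV R5, 39  → R5 = 39
  MOV R2, 40  → R2 = 40
  MOV R4, R5  → R4 = 39  (save R5)
  MOV R5, R2  → R5 = 40  (R5 gets R2's value)
  MOV R2, R4  → R2 = 39  (R2 gets saved value)
Final: R2 = 39

39


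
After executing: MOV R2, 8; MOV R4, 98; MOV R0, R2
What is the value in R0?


Register state trace:
  MOV R2, 8  → R2 = 8
  MOV R4, 98  → R4 = 98
  MOV R0, R2  → R0 = 8
Final: R0 = 8

8


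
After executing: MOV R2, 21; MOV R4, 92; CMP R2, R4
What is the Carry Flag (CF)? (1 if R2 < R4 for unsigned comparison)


Register state trace:
  MOV R2, 21  → R2 = 21
  MOV R4, 92  → R4 = 92
  CMP R2, R4  → unsigned 21 - 92: borrow occurs
  21 < 92, so CF = 1
CF = 1

1


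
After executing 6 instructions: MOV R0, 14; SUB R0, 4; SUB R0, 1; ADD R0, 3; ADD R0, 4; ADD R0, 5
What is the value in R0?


Register state trace:
  MOV R0, 14  → R0 = 14
  SUB R0, 4  → R0 = 14 - 4 = 10
  SUB R0, 1  → R0 = 10 - 1 = 9
  ADD R0, 3  → R0 = 9 + 3 = 12
  ADD R0, 4  → R0 = 12 + 4 = 16
  ADD R0, 5  → R0 = 16 + 5 = 21
Final: R0 = 21

21


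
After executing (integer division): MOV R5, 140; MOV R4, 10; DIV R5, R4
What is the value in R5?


Register state trace:
  MOV R5, 140  → R5 = 140
  MOV R4, 10  → R4 = 10
  DIV R5, R4  → R5 = 140 // 10 = 14
Final: R5 = 14

14


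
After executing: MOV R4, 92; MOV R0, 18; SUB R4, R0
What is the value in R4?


Register state trace:
  MOV R4, 92  → R4 = 92
  MOV R0, 18  → R0 = 18
  SUB R4, R0  → R4 = 92 - 18 = 74
Final: R4 = 74

74


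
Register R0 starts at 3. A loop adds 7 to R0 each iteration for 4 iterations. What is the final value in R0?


Starting value: R0 = 3
  Iter 1: R0 = 3 + 7 = 10
  Iter 2: R0 = 10 + 7 = 17
  Iter 3: R0 = 17 + 7 = 24
  Iter 4: R0 = 24 + 7 = 31
Final: R0 = 31

31


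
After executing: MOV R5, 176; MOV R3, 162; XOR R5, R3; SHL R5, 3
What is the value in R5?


Register state trace:
  MOV R5, 176  → R5 = 176 (0b10110000)
  MOV R3, 162  → R3 = 162 (0b10100010)
  XOR R5, R3  → R5 = 176 XOR 162 = 18 (0b00010010)
  SHL R5, 3  → R5 = 18 << 3 = 144
Final: R5 = 144

144


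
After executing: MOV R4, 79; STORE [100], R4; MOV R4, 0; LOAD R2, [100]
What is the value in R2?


Register and memory trace:
  MOV R4, 79  → R4 = 79
  STORE [100], R4  → mem[100] = 79
  MOV R4, 0  → R4 = 0
  LOAD R2, [100]  → R2 = mem[100] = 79
Final: R2 = 79

79


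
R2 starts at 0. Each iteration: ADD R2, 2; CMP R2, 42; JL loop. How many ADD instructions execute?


Loop trace (R2 starts at 0, target 42, step 2):
  ADD #1: R2 = 0 + 2 = 2  → 2 < 42, loop
  ADD #2: R2 = 2 + 2 = 4  → 4 < 42, loop
  ADD #3: R2 = 4 + 2 = 6  → 6 < 42, loop
  ADD #4: R2 = 6 + 2 = 8  → 8 < 42, loop
  ADD #5: R2 = 8 + 2 = 10  → 10 < 42, loop
  ADD #6: R2 = 10 + 2 = 12  → 12 < 42, loop
  ADD #7: R2 = 12 + 2 = 14  → 14 < 42, loop
  ADD #8: R2 = 14 + 2 = 16  → 16 < 42, loop
  ADD #9: R2 = 16 + 2 = 18  → 18 < 42, loop
  ADD #10: R2 = 18 + 2 = 20  → 20 < 42, loop
  ADD #11: R2 = 20 + 2 = 22  → 22 < 42, loop
  ADD #12: R2 = 22 + 2 = 24  → 24 < 42, loop
  ADD #13: R2 = 24 + 2 = 26  → 26 < 42, loop
  ADD #14: R2 = 26 + 2 = 28  → 28 < 42, loop
  ADD #15: R2 = 28 + 2 = 30  → 30 < 42, loop
  ADD #16: R2 = 30 + 2 = 32  → 32 < 42, loop
  ADD #17: R2 = 32 + 2 = 34  → 34 < 42, loop
  ADD #18: R2 = 34 + 2 = 36  → 36 < 42, loop
  ADD #19: R2 = 36 + 2 = 38  → 38 < 42, loop
  ADD #20: R2 = 38 + 2 = 40  → 40 < 42, loop
  ADD #21: R2 = 40 + 2 = 42  → 42 >= 42, exit
Total ADD instructions: 21

21


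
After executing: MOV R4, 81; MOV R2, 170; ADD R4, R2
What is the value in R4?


Register state trace:
  MOV R4, 81  → R4 = 81
  MOV R2, 170  → R2 = 170
  ADD R4, R2  → R4 = 81 + 170 = 251
Final: R4 = 251

251


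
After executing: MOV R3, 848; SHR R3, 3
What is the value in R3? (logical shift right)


Register state trace:
  MOV R3, 848  → R3 = 848
  SHR R3, 3  → R3 = 848 >> 3 = 848 // 2^3 = 106
Final: R3 = 106

106


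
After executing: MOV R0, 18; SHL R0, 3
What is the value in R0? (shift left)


Register state trace:
  MOV R0, 18  → R0 = 18
  SHL R0, 3  → R0 = 18 << 3 = 18 * 2^3 = 144
Final: R0 = 144

144


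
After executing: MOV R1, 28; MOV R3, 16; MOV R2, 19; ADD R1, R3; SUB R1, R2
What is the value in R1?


Register state trace:
  MOV R1, 28  → R1 = 28
  MOV R3, 16  → R3 = 16
  MOV R2, 19  → R2 = 19
  ADD R1, R3  → R1 = 28 + 16 = 44
  SUB R1, R2  → R1 = 44 - 19 = 25
Final: R1 = 25

25


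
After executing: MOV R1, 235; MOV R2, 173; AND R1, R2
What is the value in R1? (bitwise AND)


Register state trace:
  MOV R1, 235  → R1 = 235 (0b11101011)
  MOV R2, 173  → R2 = 173 (0b10101101)
  AND R1, R2  → R1 = 235 AND 173 = 169 (0b10101001)
Final: R1 = 169

169


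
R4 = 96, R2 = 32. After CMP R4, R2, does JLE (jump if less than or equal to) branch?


Trace:
  R4 = 96, R2 = 32
  CMP R4, R2  → compares 96 vs 32
  JLE checks: is 96 less than or equal to 32?
  96 > 32, so condition is false
Branch taken: No

No


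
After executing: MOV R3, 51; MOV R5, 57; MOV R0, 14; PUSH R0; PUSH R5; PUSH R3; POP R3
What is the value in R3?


Stack trace (top is rightmost):
  MOV R3, 51  → R3 = 51
  MOV R5, 57  → R5 = 57
  MOV R0, 14  → R0 = 14
  PUSH R0  → stack: [14]
  PUSH R5  → stack: [14, 57]
  PUSH R3  → stack: [14, 57, 51]
  POP R3  → R3 = 51, stack: [14, 57]
Final: R3 = 51

51


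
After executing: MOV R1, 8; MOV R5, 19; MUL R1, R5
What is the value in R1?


Register state trace:
  MOV R1, 8  → R1 = 8
  MOV R5, 19  → R5 = 19
  MUL R1, R5  → R1 = 8 * 19 = 152
Final: R1 = 152

152


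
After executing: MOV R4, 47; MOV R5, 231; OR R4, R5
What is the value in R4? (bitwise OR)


Register state trace:
  MOV R4, 47  → R4 = 47 (0b00101111)
  MOV R5, 231  → R5 = 231 (0b11100111)
  OR R4, R5   → R4 = 47 OR 231 = 239 (0b11101111)
Final: R4 = 239

239


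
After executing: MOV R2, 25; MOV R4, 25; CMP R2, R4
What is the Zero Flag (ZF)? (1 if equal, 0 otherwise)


Register state trace:
  MOV R2, 25  → R2 = 25
  MOV R4, 25  → R4 = 25
  CMP R2, R4  → computes 25 - 25 = 0
  Result is zero, so values are equal
ZF = 1

1


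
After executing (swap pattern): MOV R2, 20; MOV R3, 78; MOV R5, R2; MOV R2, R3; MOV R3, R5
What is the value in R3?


Register state trace (swap pattern):
  MOV R2, 20  → R2 = 20
  MOV R3, 78  → R3 = 78
  MOV R5, R2  → R5 = 20  (save R2)
  MOV R2, R3  → R2 = 78  (R2 gets R3's value)
  MOV R3, R5  → R3 = 20  (R3 gets saved value)
Final: R3 = 20

20


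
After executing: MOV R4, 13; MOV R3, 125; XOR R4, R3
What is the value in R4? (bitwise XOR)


Register state trace:
  MOV R4, 13  → R4 = 13 (0b00001101)
  MOV R3, 125  → R3 = 125 (0b01111101)
  XOR R4, R3  → R4 = 13 XOR 125 = 112 (0b01110000)
Final: R4 = 112

112


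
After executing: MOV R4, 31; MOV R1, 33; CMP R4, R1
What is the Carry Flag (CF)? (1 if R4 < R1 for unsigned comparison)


Register state trace:
  MOV R4, 31  → R4 = 31
  MOV R1, 33  → R1 = 33
  CMP R4, R1  → unsigned 31 - 33: borrow occurs
  31 < 33, so CF = 1
CF = 1

1


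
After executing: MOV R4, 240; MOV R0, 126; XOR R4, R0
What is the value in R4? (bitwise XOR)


Register state trace:
  MOV R4, 240  → R4 = 240 (0b11110000)
  MOV R0, 126  → R0 = 126 (0b01111110)
  XOR R4, R0  → R4 = 240 XOR 126 = 142 (0b10001110)
Final: R4 = 142

142


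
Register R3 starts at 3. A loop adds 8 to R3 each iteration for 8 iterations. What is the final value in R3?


Starting value: R3 = 3
  Iter 1: R3 = 3 + 8 = 11
  Iter 2: R3 = 11 + 8 = 19
  Iter 3: R3 = 19 + 8 = 27
  Iter 4: R3 = 27 + 8 = 35
  Iter 5: R3 = 35 + 8 = 43
  Iter 6: R3 = 43 + 8 = 51
  Iter 7: R3 = 51 + 8 = 59
  Iter 8: R3 = 59 + 8 = 67
Final: R3 = 67

67


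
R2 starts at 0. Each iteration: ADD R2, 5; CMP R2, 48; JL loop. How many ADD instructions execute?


Loop trace (R2 starts at 0, target 48, step 5):
  ADD #1: R2 = 0 + 5 = 5  → 5 < 48, loop
  ADD #2: R2 = 5 + 5 = 10  → 10 < 48, loop
  ADD #3: R2 = 10 + 5 = 15  → 15 < 48, loop
  ADD #4: R2 = 15 + 5 = 20  → 20 < 48, loop
  ADD #5: R2 = 20 + 5 = 25  → 25 < 48, loop
  ADD #6: R2 = 25 + 5 = 30  → 30 < 48, loop
  ADD #7: R2 = 30 + 5 = 35  → 35 < 48, loop
  ADD #8: R2 = 35 + 5 = 40  → 40 < 48, loop
  ADD #9: R2 = 40 + 5 = 45  → 45 < 48, loop
  ADD #10: R2 = 45 + 5 = 50  → 50 >= 48, exit
Total ADD instructions: 10

10


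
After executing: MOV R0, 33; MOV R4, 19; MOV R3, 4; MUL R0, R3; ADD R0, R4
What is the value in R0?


Register state trace:
  MOV R0, 33  → R0 = 33
  MOV R4, 19  → R4 = 19
  MOV R3, 4  → R3 = 4
  MUL R0, R3  → R0 = 33 * 4 = 132
  ADD R0, R4  → R0 = 132 + 19 = 151
Final: R0 = 151

151


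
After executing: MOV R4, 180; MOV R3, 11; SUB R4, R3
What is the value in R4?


Register state trace:
  MOV R4, 180  → R4 = 180
  MOV R3, 11  → R3 = 11
  SUB R4, R3  → R4 = 180 - 11 = 169
Final: R4 = 169

169


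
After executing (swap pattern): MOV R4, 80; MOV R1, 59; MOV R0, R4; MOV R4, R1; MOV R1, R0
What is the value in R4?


Register state trace (swap pattern):
  MOV R4, 80  → R4 = 80
  MOV R1, 59  → R1 = 59
  MOV R0, R4  → R0 = 80  (save R4)
  MOV R4, R1  → R4 = 59  (R4 gets R1's value)
  MOV R1, R0  → R1 = 80  (R1 gets saved value)
Final: R4 = 59

59


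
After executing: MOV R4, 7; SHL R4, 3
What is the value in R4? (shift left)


Register state trace:
  MOV R4, 7  → R4 = 7
  SHL R4, 3  → R4 = 7 << 3 = 7 * 2^3 = 56
Final: R4 = 56

56


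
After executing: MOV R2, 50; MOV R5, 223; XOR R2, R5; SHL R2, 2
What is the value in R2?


Register state trace:
  MOV R2, 50  → R2 = 50 (0b00110010)
  MOV R5, 223  → R5 = 223 (0b11011111)
  XOR R2, R5  → R2 = 50 XOR 223 = 237 (0b11101101)
  SHL R2, 2  → R2 = 237 << 2 = 948
Final: R2 = 948

948


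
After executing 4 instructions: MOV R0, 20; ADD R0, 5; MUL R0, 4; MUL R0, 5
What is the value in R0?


Register state trace:
  MOV R0, 20  → R0 = 20
  ADD R0, 5  → R0 = 20 + 5 = 25
  MUL R0, 4  → R0 = 25 * 4 = 100
  MUL R0, 5  → R0 = 100 * 5 = 500
Final: R0 = 500

500


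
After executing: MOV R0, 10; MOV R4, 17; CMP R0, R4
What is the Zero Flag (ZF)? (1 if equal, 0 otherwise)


Register state trace:
  MOV R0, 10  → R0 = 10
  MOV R4, 17  → R4 = 17
  CMP R0, R4  → computes 10 - 17 = -7
  Result is nonzero, so values are not equal
ZF = 0

0


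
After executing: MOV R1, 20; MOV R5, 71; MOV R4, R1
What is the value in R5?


Register state trace:
  MOV R1, 20  → R1 = 20
  MOV R5, 71  → R5 = 71
  MOV R4, R1  → R4 = 20
Final: R5 = 71

71


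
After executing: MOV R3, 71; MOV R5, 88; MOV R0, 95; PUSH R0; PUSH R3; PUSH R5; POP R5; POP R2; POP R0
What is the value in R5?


Stack trace (top is rightmost):
  MOV R3, 71  → R3 = 71
  MOV R5, 88  → R5 = 88
  MOV R0, 95  → R0 = 95
  PUSH R0  → stack: [95]
  PUSH R3  → stack: [95, 71]
  PUSH R5  → stack: [95, 71, 88]
  POP R5  → R5 = 88, stack: [95, 71]
  POP R2  → R2 = 71, stack: [95]
  POP R0  → R0 = 95, stack: []
Final: R5 = 88

88


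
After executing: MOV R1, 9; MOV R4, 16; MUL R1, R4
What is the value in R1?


Register state trace:
  MOV R1, 9  → R1 = 9
  MOV R4, 16  → R4 = 16
  MUL R1, R4  → R1 = 9 * 16 = 144
Final: R1 = 144

144


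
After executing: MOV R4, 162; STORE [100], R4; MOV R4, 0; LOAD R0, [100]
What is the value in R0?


Register and memory trace:
  MOV R4, 162  → R4 = 162
  STORE [100], R4  → mem[100] = 162
  MOV R4, 0  → R4 = 0
  LOAD R0, [100]  → R0 = mem[100] = 162
Final: R0 = 162

162


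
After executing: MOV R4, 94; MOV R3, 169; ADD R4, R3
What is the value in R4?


Register state trace:
  MOV R4, 94  → R4 = 94
  MOV R3, 169  → R3 = 169
  ADD R4, R3  → R4 = 94 + 169 = 263
Final: R4 = 263

263


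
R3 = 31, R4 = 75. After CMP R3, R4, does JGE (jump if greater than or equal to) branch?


Trace:
  R3 = 31, R4 = 75
  CMP R3, R4  → compares 31 vs 75
  JGE checks: is 31 greater than or equal to 75?
  31 < 75, so condition is false
Branch taken: No

No


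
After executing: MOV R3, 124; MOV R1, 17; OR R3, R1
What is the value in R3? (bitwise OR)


Register state trace:
  MOV R3, 124  → R3 = 124 (0b01111100)
  MOV R1, 17  → R1 = 17 (0b00010001)
  OR R3, R1   → R3 = 124 OR 17 = 125 (0b01111101)
Final: R3 = 125

125


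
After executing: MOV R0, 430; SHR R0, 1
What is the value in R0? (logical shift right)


Register state trace:
  MOV R0, 430  → R0 = 430
  SHR R0, 1  → R0 = 430 >> 1 = 430 // 2^1 = 215
Final: R0 = 215

215


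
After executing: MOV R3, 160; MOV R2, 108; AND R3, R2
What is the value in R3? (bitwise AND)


Register state trace:
  MOV R3, 160  → R3 = 160 (0b10100000)
  MOV R2, 108  → R2 = 108 (0b01101100)
  AND R3, R2  → R3 = 160 AND 108 = 32 (0b00100000)
Final: R3 = 32

32


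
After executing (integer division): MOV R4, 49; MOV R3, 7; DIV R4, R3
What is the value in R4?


Register state trace:
  MOV R4, 49  → R4 = 49
  MOV R3, 7  → R3 = 7
  DIV R4, R3  → R4 = 49 // 7 = 7
Final: R4 = 7

7


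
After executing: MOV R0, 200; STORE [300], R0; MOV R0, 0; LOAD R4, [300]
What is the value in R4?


Register and memory trace:
  MOV R0, 200  → R0 = 200
  STORE [300], R0  → mem[300] = 200
  MOV R0, 0  → R0 = 0
  LOAD R4, [300]  → R4 = mem[300] = 200
Final: R4 = 200

200


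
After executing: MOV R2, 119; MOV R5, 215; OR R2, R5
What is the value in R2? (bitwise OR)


Register state trace:
  MOV R2, 119  → R2 = 119 (0b01110111)
  MOV R5, 215  → R5 = 215 (0b11010111)
  OR R2, R5   → R2 = 119 OR 215 = 247 (0b11110111)
Final: R2 = 247

247


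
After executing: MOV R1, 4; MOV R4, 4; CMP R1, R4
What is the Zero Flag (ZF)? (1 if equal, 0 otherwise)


Register state trace:
  MOV R1, 4  → R1 = 4
  MOV R4, 4  → R4 = 4
  CMP R1, R4  → computes 4 - 4 = 0
  Result is zero, so values are equal
ZF = 1

1


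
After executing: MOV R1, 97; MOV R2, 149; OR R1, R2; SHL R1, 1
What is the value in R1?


Register state trace:
  MOV R1, 97  → R1 = 97 (0b01100001)
  MOV R2, 149  → R2 = 149 (0b10010101)
  OR R1, R2  → R1 = 97 OR 149 = 245 (0b11110101)
  SHL R1, 1  → R1 = 245 << 1 = 490
Final: R1 = 490

490


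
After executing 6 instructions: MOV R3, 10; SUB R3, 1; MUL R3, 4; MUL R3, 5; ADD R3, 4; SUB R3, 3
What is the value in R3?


Register state trace:
  MOV R3, 10  → R3 = 10
  SUB R3, 1  → R3 = 10 - 1 = 9
  MUL R3, 4  → R3 = 9 * 4 = 36
  MUL R3, 5  → R3 = 36 * 5 = 180
  ADD R3, 4  → R3 = 180 + 4 = 184
  SUB R3, 3  → R3 = 184 - 3 = 181
Final: R3 = 181

181


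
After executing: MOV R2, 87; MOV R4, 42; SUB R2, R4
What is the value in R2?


Register state trace:
  MOV R2, 87  → R2 = 87
  MOV R4, 42  → R4 = 42
  SUB R2, R4  → R2 = 87 - 42 = 45
Final: R2 = 45

45


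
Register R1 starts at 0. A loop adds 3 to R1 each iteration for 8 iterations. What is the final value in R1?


Starting value: R1 = 0
  Iter 1: R1 = 0 + 3 = 3
  Iter 2: R1 = 3 + 3 = 6
  Iter 3: R1 = 6 + 3 = 9
  Iter 4: R1 = 9 + 3 = 12
  Iter 5: R1 = 12 + 3 = 15
  Iter 6: R1 = 15 + 3 = 18
  Iter 7: R1 = 18 + 3 = 21
  Iter 8: R1 = 21 + 3 = 24
Final: R1 = 24

24


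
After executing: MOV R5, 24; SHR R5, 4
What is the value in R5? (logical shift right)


Register state trace:
  MOV R5, 24  → R5 = 24
  SHR R5, 4  → R5 = 24 >> 4 = 24 // 2^4 = 1
Final: R5 = 1

1


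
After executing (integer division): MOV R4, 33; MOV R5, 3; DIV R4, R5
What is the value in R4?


Register state trace:
  MOV R4, 33  → R4 = 33
  MOV R5, 3  → R5 = 3
  DIV R4, R5  → R4 = 33 // 3 = 11
Final: R4 = 11

11


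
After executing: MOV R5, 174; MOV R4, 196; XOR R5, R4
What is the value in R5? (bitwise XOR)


Register state trace:
  MOV R5, 174  → R5 = 174 (0b10101110)
  MOV R4, 196  → R4 = 196 (0b11000100)
  XOR R5, R4  → R5 = 174 XOR 196 = 106 (0b01101010)
Final: R5 = 106

106


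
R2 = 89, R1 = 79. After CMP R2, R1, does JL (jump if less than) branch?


Trace:
  R2 = 89, R1 = 79
  CMP R2, R1  → compares 89 vs 79
  JL checks: is 89 less than 79?
  89 > 79, so condition is false
Branch taken: No

No


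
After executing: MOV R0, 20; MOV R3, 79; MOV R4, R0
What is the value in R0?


Register state trace:
  MOV R0, 20  → R0 = 20
  MOV R3, 79  → R3 = 79
  MOV R4, R0  → R4 = 20
Final: R0 = 20

20


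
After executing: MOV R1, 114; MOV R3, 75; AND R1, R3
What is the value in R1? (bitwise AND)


Register state trace:
  MOV R1, 114  → R1 = 114 (0b01110010)
  MOV R3, 75  → R3 = 75 (0b01001011)
  AND R1, R3  → R1 = 114 AND 75 = 66 (0b01000010)
Final: R1 = 66

66


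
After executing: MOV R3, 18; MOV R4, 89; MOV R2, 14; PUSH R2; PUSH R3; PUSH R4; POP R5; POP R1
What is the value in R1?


Stack trace (top is rightmost):
  MOV R3, 18  → R3 = 18
  MOV R4, 89  → R4 = 89
  MOV R2, 14  → R2 = 14
  PUSH R2  → stack: [14]
  PUSH R3  → stack: [14, 18]
  PUSH R4  → stack: [14, 18, 89]
  POP R5  → R5 = 89, stack: [14, 18]
  POP R1  → R1 = 18, stack: [14]
Final: R1 = 18

18


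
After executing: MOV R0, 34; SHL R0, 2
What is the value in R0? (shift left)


Register state trace:
  MOV R0, 34  → R0 = 34
  SHL R0, 2  → R0 = 34 << 2 = 34 * 2^2 = 136
Final: R0 = 136

136


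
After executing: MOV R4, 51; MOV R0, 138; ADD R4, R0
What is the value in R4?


Register state trace:
  MOV R4, 51  → R4 = 51
  MOV R0, 138  → R0 = 138
  ADD R4, R0  → R4 = 51 + 138 = 189
Final: R4 = 189

189


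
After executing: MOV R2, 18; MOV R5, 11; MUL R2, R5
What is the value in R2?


Register state trace:
  MOV R2, 18  → R2 = 18
  MOV R5, 11  → R5 = 11
  MUL R2, R5  → R2 = 18 * 11 = 198
Final: R2 = 198

198


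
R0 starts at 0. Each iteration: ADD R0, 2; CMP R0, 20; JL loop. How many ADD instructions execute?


Loop trace (R0 starts at 0, target 20, step 2):
  ADD #1: R0 = 0 + 2 = 2  → 2 < 20, loop
  ADD #2: R0 = 2 + 2 = 4  → 4 < 20, loop
  ADD #3: R0 = 4 + 2 = 6  → 6 < 20, loop
  ADD #4: R0 = 6 + 2 = 8  → 8 < 20, loop
  ADD #5: R0 = 8 + 2 = 10  → 10 < 20, loop
  ADD #6: R0 = 10 + 2 = 12  → 12 < 20, loop
  ADD #7: R0 = 12 + 2 = 14  → 14 < 20, loop
  ADD #8: R0 = 14 + 2 = 16  → 16 < 20, loop
  ADD #9: R0 = 16 + 2 = 18  → 18 < 20, loop
  ADD #10: R0 = 18 + 2 = 20  → 20 >= 20, exit
Total ADD instructions: 10

10


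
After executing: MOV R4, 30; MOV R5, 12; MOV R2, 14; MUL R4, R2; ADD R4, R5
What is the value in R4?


Register state trace:
  MOV R4, 30  → R4 = 30
  MOV R5, 12  → R5 = 12
  MOV R2, 14  → R2 = 14
  MUL R4, R2  → R4 = 30 * 14 = 420
  ADD R4, R5  → R4 = 420 + 12 = 432
Final: R4 = 432

432


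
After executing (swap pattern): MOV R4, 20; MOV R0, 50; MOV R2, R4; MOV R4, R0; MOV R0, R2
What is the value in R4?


Register state trace (swap pattern):
  MOV R4, 20  → R4 = 20
  MOV R0, 50  → R0 = 50
  MOV R2, R4  → R2 = 20  (save R4)
  MOV R4, R0  → R4 = 50  (R4 gets R0's value)
  MOV R0, R2  → R0 = 20  (R0 gets saved value)
Final: R4 = 50

50


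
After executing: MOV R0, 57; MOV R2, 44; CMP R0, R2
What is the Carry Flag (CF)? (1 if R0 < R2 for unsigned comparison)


Register state trace:
  MOV R0, 57  → R0 = 57
  MOV R2, 44  → R2 = 44
  CMP R0, R2  → unsigned 57 - 44: no borrow
  57 >= 44, so CF = 0
CF = 0

0


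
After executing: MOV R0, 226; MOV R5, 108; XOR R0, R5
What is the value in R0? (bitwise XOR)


Register state trace:
  MOV R0, 226  → R0 = 226 (0b11100010)
  MOV R5, 108  → R5 = 108 (0b01101100)
  XOR R0, R5  → R0 = 226 XOR 108 = 142 (0b10001110)
Final: R0 = 142

142


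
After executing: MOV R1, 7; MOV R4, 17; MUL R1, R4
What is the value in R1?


Register state trace:
  MOV R1, 7  → R1 = 7
  MOV R4, 17  → R4 = 17
  MUL R1, R4  → R1 = 7 * 17 = 119
Final: R1 = 119

119


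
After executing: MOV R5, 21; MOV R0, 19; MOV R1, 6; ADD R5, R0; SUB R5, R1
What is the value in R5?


Register state trace:
  MOV R5, 21  → R5 = 21
  MOV R0, 19  → R0 = 19
  MOV R1, 6  → R1 = 6
  ADD R5, R0  → R5 = 21 + 19 = 40
  SUB R5, R1  → R5 = 40 - 6 = 34
Final: R5 = 34

34


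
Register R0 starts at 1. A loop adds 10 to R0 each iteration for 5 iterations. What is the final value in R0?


Starting value: R0 = 1
  Iter 1: R0 = 1 + 10 = 11
  Iter 2: R0 = 11 + 10 = 21
  Iter 3: R0 = 21 + 10 = 31
  Iter 4: R0 = 31 + 10 = 41
  Iter 5: R0 = 41 + 10 = 51
Final: R0 = 51

51


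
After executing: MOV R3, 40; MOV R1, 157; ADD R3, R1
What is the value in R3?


Register state trace:
  MOV R3, 40  → R3 = 40
  MOV R1, 157  → R1 = 157
  ADD R3, R1  → R3 = 40 + 157 = 197
Final: R3 = 197

197


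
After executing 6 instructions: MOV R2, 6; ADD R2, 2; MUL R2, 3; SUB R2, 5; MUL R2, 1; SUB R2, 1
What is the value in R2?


Register state trace:
  MOV R2, 6  → R2 = 6
  ADD R2, 2  → R2 = 6 + 2 = 8
  MUL R2, 3  → R2 = 8 * 3 = 24
  SUB R2, 5  → R2 = 24 - 5 = 19
  MUL R2, 1  → R2 = 19 * 1 = 19
  SUB R2, 1  → R2 = 19 - 1 = 18
Final: R2 = 18

18


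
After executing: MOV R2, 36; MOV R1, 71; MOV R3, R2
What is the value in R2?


Register state trace:
  MOV R2, 36  → R2 = 36
  MOV R1, 71  → R1 = 71
  MOV R3, R2  → R3 = 36
Final: R2 = 36

36


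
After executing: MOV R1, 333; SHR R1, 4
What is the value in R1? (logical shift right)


Register state trace:
  MOV R1, 333  → R1 = 333
  SHR R1, 4  → R1 = 333 >> 4 = 333 // 2^4 = 20
Final: R1 = 20

20


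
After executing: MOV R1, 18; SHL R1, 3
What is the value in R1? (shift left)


Register state trace:
  MOV R1, 18  → R1 = 18
  SHL R1, 3  → R1 = 18 << 3 = 18 * 2^3 = 144
Final: R1 = 144

144


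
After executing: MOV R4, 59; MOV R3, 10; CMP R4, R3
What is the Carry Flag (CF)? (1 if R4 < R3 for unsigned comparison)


Register state trace:
  MOV R4, 59  → R4 = 59
  MOV R3, 10  → R3 = 10
  CMP R4, R3  → unsigned 59 - 10: no borrow
  59 >= 10, so CF = 0
CF = 0

0


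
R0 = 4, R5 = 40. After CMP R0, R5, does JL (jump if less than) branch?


Trace:
  R0 = 4, R5 = 40
  CMP R0, R5  → compares 4 vs 40
  JL checks: is 4 less than 40?
  4 < 40, so condition is true
Branch taken: Yes

Yes


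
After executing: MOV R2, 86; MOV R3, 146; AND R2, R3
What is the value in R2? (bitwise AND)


Register state trace:
  MOV R2, 86  → R2 = 86 (0b01010110)
  MOV R3, 146  → R3 = 146 (0b10010010)
  AND R2, R3  → R2 = 86 AND 146 = 18 (0b00010010)
Final: R2 = 18

18


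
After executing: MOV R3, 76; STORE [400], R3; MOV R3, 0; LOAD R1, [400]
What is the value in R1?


Register and memory trace:
  MOV R3, 76  → R3 = 76
  STORE [400], R3  → mem[400] = 76
  MOV R3, 0  → R3 = 0
  LOAD R1, [400]  → R1 = mem[400] = 76
Final: R1 = 76

76


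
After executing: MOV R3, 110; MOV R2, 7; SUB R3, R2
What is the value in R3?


Register state trace:
  MOV R3, 110  → R3 = 110
  MOV R2, 7  → R2 = 7
  SUB R3, R2  → R3 = 110 - 7 = 103
Final: R3 = 103

103


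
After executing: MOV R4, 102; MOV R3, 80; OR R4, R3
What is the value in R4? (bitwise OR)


Register state trace:
  MOV R4, 102  → R4 = 102 (0b01100110)
  MOV R3, 80  → R3 = 80 (0b01010000)
  OR R4, R3   → R4 = 102 OR 80 = 118 (0b01110110)
Final: R4 = 118

118


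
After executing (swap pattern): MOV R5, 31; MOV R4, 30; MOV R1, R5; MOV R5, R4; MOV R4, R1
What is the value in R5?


Register state trace (swap pattern):
  MOV R5, 31  → R5 = 31
  MOV R4, 30  → R4 = 30
  MOV R1, R5  → R1 = 31  (save R5)
  MOV R5, R4  → R5 = 30  (R5 gets R4's value)
  MOV R4, R1  → R4 = 31  (R4 gets saved value)
Final: R5 = 30

30


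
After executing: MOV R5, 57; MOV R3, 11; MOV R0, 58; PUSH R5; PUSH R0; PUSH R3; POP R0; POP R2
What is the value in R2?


Stack trace (top is rightmost):
  MOV R5, 57  → R5 = 57
  MOV R3, 11  → R3 = 11
  MOV R0, 58  → R0 = 58
  PUSH R5  → stack: [57]
  PUSH R0  → stack: [57, 58]
  PUSH R3  → stack: [57, 58, 11]
  POP R0  → R0 = 11, stack: [57, 58]
  POP R2  → R2 = 58, stack: [57]
Final: R2 = 58

58


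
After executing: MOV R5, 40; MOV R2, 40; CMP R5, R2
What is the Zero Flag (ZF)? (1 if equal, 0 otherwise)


Register state trace:
  MOV R5, 40  → R5 = 40
  MOV R2, 40  → R2 = 40
  CMP R5, R2  → computes 40 - 40 = 0
  Result is zero, so values are equal
ZF = 1

1


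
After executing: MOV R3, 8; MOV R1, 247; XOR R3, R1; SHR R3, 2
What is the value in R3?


Register state trace:
  MOV R3, 8  → R3 = 8 (0b00001000)
  MOV R1, 247  → R1 = 247 (0b11110111)
  XOR R3, R1  → R3 = 8 XOR 247 = 255 (0b11111111)
  SHR R3, 2  → R3 = 255 >> 2 = 63
Final: R3 = 63

63


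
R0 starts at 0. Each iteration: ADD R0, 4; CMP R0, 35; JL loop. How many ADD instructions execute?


Loop trace (R0 starts at 0, target 35, step 4):
  ADD #1: R0 = 0 + 4 = 4  → 4 < 35, loop
  ADD #2: R0 = 4 + 4 = 8  → 8 < 35, loop
  ADD #3: R0 = 8 + 4 = 12  → 12 < 35, loop
  ADD #4: R0 = 12 + 4 = 16  → 16 < 35, loop
  ADD #5: R0 = 16 + 4 = 20  → 20 < 35, loop
  ADD #6: R0 = 20 + 4 = 24  → 24 < 35, loop
  ADD #7: R0 = 24 + 4 = 28  → 28 < 35, loop
  ADD #8: R0 = 28 + 4 = 32  → 32 < 35, loop
  ADD #9: R0 = 32 + 4 = 36  → 36 >= 35, exit
Total ADD instructions: 9

9


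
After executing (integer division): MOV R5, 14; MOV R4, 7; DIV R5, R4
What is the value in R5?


Register state trace:
  MOV R5, 14  → R5 = 14
  MOV R4, 7  → R4 = 7
  DIV R5, R4  → R5 = 14 // 7 = 2
Final: R5 = 2

2


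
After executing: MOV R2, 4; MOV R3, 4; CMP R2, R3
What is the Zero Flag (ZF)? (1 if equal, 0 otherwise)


Register state trace:
  MOV R2, 4  → R2 = 4
  MOV R3, 4  → R3 = 4
  CMP R2, R3  → computes 4 - 4 = 0
  Result is zero, so values are equal
ZF = 1

1


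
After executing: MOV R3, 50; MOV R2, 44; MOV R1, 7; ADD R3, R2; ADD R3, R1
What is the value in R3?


Register state trace:
  MOV R3, 50  → R3 = 50
  MOV R2, 44  → R2 = 44
  MOV R1, 7  → R1 = 7
  ADD R3, R2  → R3 = 50 + 44 = 94
  ADD R3, R1  → R3 = 94 + 7 = 101
Final: R3 = 101

101


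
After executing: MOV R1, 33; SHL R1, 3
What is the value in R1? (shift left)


Register state trace:
  MOV R1, 33  → R1 = 33
  SHL R1, 3  → R1 = 33 << 3 = 33 * 2^3 = 264
Final: R1 = 264

264


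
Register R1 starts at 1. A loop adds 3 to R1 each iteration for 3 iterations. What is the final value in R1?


Starting value: R1 = 1
  Iter 1: R1 = 1 + 3 = 4
  Iter 2: R1 = 4 + 3 = 7
  Iter 3: R1 = 7 + 3 = 10
Final: R1 = 10

10


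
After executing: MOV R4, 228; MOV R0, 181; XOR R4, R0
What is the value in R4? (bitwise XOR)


Register state trace:
  MOV R4, 228  → R4 = 228 (0b11100100)
  MOV R0, 181  → R0 = 181 (0b10110101)
  XOR R4, R0  → R4 = 228 XOR 181 = 81 (0b01010001)
Final: R4 = 81

81


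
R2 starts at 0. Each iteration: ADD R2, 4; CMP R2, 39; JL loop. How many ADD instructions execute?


Loop trace (R2 starts at 0, target 39, step 4):
  ADD #1: R2 = 0 + 4 = 4  → 4 < 39, loop
  ADD #2: R2 = 4 + 4 = 8  → 8 < 39, loop
  ADD #3: R2 = 8 + 4 = 12  → 12 < 39, loop
  ADD #4: R2 = 12 + 4 = 16  → 16 < 39, loop
  ADD #5: R2 = 16 + 4 = 20  → 20 < 39, loop
  ADD #6: R2 = 20 + 4 = 24  → 24 < 39, loop
  ADD #7: R2 = 24 + 4 = 28  → 28 < 39, loop
  ADD #8: R2 = 28 + 4 = 32  → 32 < 39, loop
  ADD #9: R2 = 32 + 4 = 36  → 36 < 39, loop
  ADD #10: R2 = 36 + 4 = 40  → 40 >= 39, exit
Total ADD instructions: 10

10


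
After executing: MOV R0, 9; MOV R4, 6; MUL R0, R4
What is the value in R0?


Register state trace:
  MOV R0, 9  → R0 = 9
  MOV R4, 6  → R4 = 6
  MUL R0, R4  → R0 = 9 * 6 = 54
Final: R0 = 54

54


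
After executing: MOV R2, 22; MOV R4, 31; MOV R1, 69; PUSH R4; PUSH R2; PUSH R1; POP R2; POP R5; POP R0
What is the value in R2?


Stack trace (top is rightmost):
  MOV R2, 22  → R2 = 22
  MOV R4, 31  → R4 = 31
  MOV R1, 69  → R1 = 69
  PUSH R4  → stack: [31]
  PUSH R2  → stack: [31, 22]
  PUSH R1  → stack: [31, 22, 69]
  POP R2  → R2 = 69, stack: [31, 22]
  POP R5  → R5 = 22, stack: [31]
  POP R0  → R0 = 31, stack: []
Final: R2 = 69

69


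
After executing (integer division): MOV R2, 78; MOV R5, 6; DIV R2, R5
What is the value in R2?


Register state trace:
  MOV R2, 78  → R2 = 78
  MOV R5, 6  → R5 = 6
  DIV R2, R5  → R2 = 78 // 6 = 13
Final: R2 = 13

13


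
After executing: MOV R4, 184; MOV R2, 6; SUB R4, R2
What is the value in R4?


Register state trace:
  MOV R4, 184  → R4 = 184
  MOV R2, 6  → R2 = 6
  SUB R4, R2  → R4 = 184 - 6 = 178
Final: R4 = 178

178


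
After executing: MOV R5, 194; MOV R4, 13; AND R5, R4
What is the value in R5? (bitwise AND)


Register state trace:
  MOV R5, 194  → R5 = 194 (0b11000010)
  MOV R4, 13  → R4 = 13 (0b00001101)
  AND R5, R4  → R5 = 194 AND 13 = 0 (0b00000000)
Final: R5 = 0

0


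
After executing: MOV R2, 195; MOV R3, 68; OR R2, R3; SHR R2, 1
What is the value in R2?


Register state trace:
  MOV R2, 195  → R2 = 195 (0b11000011)
  MOV R3, 68  → R3 = 68 (0b01000100)
  OR R2, R3  → R2 = 195 OR 68 = 199 (0b11000111)
  SHR R2, 1  → R2 = 199 >> 1 = 99
Final: R2 = 99

99


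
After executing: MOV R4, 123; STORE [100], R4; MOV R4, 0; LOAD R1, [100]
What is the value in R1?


Register and memory trace:
  MOV R4, 123  → R4 = 123
  STORE [100], R4  → mem[100] = 123
  MOV R4, 0  → R4 = 0
  LOAD R1, [100]  → R1 = mem[100] = 123
Final: R1 = 123

123


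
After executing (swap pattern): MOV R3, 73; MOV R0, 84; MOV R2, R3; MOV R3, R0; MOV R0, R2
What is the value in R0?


Register state trace (swap pattern):
  MOV R3, 73  → R3 = 73
  MOV R0, 84  → R0 = 84
  MOV R2, R3  → R2 = 73  (save R3)
  MOV R3, R0  → R3 = 84  (R3 gets R0's value)
  MOV R0, R2  → R0 = 73  (R0 gets saved value)
Final: R0 = 73

73


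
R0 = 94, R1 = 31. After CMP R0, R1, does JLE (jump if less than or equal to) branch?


Trace:
  R0 = 94, R1 = 31
  CMP R0, R1  → compares 94 vs 31
  JLE checks: is 94 less than or equal to 31?
  94 > 31, so condition is false
Branch taken: No

No


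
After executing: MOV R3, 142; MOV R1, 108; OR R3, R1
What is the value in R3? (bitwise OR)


Register state trace:
  MOV R3, 142  → R3 = 142 (0b10001110)
  MOV R1, 108  → R1 = 108 (0b01101100)
  OR R3, R1   → R3 = 142 OR 108 = 238 (0b11101110)
Final: R3 = 238

238


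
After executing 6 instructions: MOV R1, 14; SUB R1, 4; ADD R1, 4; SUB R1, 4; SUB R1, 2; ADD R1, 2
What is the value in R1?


Register state trace:
  MOV R1, 14  → R1 = 14
  SUB R1, 4  → R1 = 14 - 4 = 10
  ADD R1, 4  → R1 = 10 + 4 = 14
  SUB R1, 4  → R1 = 14 - 4 = 10
  SUB R1, 2  → R1 = 10 - 2 = 8
  ADD R1, 2  → R1 = 8 + 2 = 10
Final: R1 = 10

10


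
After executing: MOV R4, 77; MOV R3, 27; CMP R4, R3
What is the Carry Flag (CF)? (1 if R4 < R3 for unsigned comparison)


Register state trace:
  MOV R4, 77  → R4 = 77
  MOV R3, 27  → R3 = 27
  CMP R4, R3  → unsigned 77 - 27: no borrow
  77 >= 27, so CF = 0
CF = 0

0


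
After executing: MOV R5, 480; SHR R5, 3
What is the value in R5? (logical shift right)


Register state trace:
  MOV R5, 480  → R5 = 480
  SHR R5, 3  → R5 = 480 >> 3 = 480 // 2^3 = 60
Final: R5 = 60

60


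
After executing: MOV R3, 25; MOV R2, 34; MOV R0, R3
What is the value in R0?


Register state trace:
  MOV R3, 25  → R3 = 25
  MOV R2, 34  → R2 = 34
  MOV R0, R3  → R0 = 25
Final: R0 = 25

25


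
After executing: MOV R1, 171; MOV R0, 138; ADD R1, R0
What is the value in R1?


Register state trace:
  MOV R1, 171  → R1 = 171
  MOV R0, 138  → R0 = 138
  ADD R1, R0  → R1 = 171 + 138 = 309
Final: R1 = 309

309


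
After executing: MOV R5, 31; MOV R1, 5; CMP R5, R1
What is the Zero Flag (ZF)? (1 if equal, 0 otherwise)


Register state trace:
  MOV R5, 31  → R5 = 31
  MOV R1, 5  → R1 = 5
  CMP R5, R1  → computes 31 - 5 = 26
  Result is nonzero, so values are not equal
ZF = 0

0
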